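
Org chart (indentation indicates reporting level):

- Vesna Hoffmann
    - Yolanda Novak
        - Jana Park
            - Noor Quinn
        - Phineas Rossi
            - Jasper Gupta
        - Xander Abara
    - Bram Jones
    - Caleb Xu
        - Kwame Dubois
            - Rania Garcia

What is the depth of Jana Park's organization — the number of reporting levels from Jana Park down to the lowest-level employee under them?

The longest chain under Jana Park runs Jana Park → Noor Quinn, which is 1 level below Jana Park.

1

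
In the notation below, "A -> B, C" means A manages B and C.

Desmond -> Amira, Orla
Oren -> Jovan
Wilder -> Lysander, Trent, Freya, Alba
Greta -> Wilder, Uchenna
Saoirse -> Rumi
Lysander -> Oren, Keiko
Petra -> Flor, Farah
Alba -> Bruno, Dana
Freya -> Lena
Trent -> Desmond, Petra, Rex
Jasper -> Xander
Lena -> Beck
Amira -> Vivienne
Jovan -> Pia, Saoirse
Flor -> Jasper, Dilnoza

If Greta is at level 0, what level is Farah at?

Chain from Farah up to Greta: Farah → Petra → Trent → Wilder → Greta. That is 4 steps up, so Farah is 4 levels below Greta.

4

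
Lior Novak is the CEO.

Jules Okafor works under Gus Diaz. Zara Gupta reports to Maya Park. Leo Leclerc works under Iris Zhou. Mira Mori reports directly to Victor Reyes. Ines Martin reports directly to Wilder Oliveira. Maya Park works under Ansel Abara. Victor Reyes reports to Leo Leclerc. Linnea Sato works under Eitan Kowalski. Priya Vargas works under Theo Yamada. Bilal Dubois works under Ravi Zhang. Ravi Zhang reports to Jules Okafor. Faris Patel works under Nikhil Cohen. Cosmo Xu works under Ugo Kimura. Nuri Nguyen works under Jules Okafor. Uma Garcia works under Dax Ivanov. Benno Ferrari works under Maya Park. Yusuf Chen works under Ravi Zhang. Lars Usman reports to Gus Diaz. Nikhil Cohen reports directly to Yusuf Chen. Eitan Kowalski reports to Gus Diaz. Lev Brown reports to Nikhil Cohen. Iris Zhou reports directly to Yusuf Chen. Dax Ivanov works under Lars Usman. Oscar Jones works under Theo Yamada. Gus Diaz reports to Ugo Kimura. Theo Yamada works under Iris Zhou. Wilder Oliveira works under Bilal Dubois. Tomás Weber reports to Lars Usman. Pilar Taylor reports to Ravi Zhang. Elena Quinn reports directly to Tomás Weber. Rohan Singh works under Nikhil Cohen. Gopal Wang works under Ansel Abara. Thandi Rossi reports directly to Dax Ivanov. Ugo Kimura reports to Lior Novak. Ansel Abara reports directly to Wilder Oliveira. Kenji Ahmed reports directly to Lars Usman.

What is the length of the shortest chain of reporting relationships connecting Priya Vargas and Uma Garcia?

9

Priya Vargas is 6 levels below Gus Diaz, and Uma Garcia is 3 levels below Gus Diaz (their lowest common manager). The shortest path runs up from Priya Vargas to Gus Diaz and back down to Uma Garcia: 6 + 3 = 9 links.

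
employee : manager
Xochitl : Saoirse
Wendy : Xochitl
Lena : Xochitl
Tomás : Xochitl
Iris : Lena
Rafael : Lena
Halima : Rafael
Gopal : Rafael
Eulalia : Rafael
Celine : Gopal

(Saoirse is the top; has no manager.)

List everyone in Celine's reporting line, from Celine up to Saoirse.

Celine reports to Gopal. Gopal reports to Rafael. Rafael reports to Lena. Lena reports to Xochitl. Xochitl reports to Saoirse. Saoirse is at the top.

Celine -> Gopal -> Rafael -> Lena -> Xochitl -> Saoirse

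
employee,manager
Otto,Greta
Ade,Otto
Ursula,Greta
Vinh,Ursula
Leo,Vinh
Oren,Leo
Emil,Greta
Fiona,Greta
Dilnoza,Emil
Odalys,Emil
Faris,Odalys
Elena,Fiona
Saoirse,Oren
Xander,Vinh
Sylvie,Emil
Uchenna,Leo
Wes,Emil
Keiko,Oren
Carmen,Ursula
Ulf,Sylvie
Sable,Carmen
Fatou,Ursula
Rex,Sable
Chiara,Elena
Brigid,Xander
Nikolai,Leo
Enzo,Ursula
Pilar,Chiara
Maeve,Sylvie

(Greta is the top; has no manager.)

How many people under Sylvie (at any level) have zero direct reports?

The people in Sylvie's organization with no one reporting to them are Maeve, Ulf. That is 2.

2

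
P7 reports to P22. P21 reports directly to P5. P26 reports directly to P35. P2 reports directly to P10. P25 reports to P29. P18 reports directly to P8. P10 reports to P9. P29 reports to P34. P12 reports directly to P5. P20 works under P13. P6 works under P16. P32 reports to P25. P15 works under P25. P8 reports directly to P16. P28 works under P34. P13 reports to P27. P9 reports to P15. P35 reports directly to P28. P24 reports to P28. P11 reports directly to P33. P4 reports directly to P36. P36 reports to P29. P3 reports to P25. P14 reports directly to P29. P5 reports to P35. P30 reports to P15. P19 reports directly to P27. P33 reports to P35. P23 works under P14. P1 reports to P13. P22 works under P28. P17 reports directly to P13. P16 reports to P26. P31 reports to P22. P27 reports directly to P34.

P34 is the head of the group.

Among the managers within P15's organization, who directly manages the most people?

Direct-report counts within P15's organization: P15 has 2; P9 has 1; P10 has 1. The largest is 2, held by P15.

P15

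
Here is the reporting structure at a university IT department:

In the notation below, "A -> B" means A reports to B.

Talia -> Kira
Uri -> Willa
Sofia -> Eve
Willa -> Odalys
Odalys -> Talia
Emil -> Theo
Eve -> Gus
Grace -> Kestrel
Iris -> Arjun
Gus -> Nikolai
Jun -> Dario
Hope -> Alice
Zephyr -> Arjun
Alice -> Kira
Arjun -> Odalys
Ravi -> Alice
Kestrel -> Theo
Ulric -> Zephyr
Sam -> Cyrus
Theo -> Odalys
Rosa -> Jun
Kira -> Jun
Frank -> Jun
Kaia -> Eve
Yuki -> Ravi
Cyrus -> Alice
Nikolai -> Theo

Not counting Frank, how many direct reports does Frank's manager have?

Frank reports to Jun. Jun's other direct reports are Kira, Rosa — 2 peers.

2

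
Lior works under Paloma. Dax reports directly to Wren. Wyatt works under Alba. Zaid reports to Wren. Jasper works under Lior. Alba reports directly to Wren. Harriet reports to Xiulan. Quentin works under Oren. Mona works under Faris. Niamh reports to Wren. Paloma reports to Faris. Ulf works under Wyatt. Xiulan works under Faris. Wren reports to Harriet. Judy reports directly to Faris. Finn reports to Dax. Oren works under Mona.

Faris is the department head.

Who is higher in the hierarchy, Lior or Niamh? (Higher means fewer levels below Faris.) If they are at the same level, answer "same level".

Lior is 2 levels below Faris; Niamh is 4. Lior is higher.

Lior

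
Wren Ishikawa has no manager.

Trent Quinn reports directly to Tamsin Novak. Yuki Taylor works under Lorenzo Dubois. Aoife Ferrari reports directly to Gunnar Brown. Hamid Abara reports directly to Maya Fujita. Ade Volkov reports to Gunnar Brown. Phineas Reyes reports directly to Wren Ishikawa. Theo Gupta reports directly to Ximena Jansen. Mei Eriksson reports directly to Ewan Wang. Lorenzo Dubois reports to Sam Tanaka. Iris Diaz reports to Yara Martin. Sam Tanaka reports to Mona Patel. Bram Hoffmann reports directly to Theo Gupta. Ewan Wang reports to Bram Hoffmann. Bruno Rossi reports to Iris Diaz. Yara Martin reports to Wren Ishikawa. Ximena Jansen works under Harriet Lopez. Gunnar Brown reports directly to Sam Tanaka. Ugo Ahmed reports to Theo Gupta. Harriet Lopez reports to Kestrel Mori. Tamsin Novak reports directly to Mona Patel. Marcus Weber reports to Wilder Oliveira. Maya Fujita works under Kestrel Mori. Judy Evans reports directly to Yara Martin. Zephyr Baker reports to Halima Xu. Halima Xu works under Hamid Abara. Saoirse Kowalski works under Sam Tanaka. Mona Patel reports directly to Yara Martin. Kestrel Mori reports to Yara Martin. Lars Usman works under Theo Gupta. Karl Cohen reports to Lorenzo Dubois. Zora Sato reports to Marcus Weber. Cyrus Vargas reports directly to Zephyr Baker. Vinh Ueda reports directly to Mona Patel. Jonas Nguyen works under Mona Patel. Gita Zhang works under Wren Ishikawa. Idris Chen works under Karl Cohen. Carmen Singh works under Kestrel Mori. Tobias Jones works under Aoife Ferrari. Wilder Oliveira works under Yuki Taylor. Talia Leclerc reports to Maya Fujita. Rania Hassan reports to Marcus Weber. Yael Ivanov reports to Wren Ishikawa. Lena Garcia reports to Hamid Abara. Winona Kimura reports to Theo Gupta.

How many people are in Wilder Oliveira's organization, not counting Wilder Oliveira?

Wilder Oliveira directly manages Marcus Weber. Under Marcus Weber: Zora Sato, Rania Hassan (2). That's 3 in total.

3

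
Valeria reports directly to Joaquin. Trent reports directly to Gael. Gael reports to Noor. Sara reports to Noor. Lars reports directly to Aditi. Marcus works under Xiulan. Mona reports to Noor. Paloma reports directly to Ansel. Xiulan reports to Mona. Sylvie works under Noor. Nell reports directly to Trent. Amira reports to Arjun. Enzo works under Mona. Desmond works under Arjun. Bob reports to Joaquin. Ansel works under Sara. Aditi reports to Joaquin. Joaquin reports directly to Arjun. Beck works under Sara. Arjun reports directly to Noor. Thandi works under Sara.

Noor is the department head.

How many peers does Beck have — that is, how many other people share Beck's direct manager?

2

Beck reports to Sara. Sara's other direct reports are Ansel, Thandi — 2 peers.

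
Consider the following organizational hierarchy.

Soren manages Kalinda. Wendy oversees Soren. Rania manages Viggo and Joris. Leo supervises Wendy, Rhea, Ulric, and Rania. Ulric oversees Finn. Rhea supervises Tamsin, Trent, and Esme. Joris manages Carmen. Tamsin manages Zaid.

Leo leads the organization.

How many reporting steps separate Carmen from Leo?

Chain from Carmen up to Leo: Carmen → Joris → Rania → Leo. That is 3 steps up, so Carmen is 3 levels below Leo.

3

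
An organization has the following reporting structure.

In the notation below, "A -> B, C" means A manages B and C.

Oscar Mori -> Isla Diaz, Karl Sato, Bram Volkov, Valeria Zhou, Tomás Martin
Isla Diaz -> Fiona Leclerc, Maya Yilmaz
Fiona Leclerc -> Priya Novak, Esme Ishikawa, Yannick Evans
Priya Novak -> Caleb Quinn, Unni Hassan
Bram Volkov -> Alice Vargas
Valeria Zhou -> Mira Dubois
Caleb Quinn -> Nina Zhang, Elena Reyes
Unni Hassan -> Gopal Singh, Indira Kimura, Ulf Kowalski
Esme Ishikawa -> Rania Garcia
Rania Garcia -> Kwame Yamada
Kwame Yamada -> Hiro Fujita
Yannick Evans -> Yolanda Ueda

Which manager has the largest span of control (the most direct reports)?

Direct-report counts: Oscar Mori has 5; Valeria Zhou has 1; Bram Volkov has 1; Isla Diaz has 2; Fiona Leclerc has 3; Yannick Evans has 1; Esme Ishikawa has 1; Rania Garcia has 1; Kwame Yamada has 1; Priya Novak has 2; Unni Hassan has 3; Caleb Quinn has 2. The largest is 5, held by Oscar Mori.

Oscar Mori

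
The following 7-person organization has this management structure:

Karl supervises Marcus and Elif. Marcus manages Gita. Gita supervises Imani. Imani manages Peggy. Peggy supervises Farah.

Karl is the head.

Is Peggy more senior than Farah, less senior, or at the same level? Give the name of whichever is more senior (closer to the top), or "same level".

Peggy

Peggy is 4 levels below Karl; Farah is 5. Peggy is higher.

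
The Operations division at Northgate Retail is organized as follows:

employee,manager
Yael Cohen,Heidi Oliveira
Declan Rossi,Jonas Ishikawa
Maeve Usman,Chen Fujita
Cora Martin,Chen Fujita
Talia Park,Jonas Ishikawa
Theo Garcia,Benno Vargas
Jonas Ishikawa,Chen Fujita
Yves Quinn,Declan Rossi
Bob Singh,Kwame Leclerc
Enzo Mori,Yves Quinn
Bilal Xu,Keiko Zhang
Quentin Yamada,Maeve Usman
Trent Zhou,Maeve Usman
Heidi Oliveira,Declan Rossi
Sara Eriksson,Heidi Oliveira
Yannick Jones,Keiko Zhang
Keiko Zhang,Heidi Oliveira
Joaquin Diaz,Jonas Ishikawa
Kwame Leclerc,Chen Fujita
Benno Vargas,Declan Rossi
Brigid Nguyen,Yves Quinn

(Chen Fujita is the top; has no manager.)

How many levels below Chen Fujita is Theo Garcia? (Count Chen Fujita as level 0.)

4

Chain from Theo Garcia up to Chen Fujita: Theo Garcia → Benno Vargas → Declan Rossi → Jonas Ishikawa → Chen Fujita. That is 4 steps up, so Theo Garcia is 4 levels below Chen Fujita.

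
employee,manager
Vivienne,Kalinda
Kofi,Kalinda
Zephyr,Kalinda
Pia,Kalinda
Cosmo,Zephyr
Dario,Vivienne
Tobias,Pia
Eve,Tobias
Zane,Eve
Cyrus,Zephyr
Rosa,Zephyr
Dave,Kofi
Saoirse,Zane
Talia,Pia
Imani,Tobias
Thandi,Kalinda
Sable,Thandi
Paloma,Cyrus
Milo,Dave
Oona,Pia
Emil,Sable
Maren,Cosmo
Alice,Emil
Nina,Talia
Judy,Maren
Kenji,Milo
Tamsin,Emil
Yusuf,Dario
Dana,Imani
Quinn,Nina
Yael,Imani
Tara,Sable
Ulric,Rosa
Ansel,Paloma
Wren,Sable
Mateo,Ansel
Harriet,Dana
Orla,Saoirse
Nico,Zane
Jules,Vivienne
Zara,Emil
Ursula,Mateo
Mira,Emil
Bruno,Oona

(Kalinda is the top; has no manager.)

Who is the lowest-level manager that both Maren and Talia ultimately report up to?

Maren's chain of managers is Cosmo, Zephyr, Kalinda. Talia's chain of managers is Pia, Kalinda. The first manager that appears in both chains is Kalinda.

Kalinda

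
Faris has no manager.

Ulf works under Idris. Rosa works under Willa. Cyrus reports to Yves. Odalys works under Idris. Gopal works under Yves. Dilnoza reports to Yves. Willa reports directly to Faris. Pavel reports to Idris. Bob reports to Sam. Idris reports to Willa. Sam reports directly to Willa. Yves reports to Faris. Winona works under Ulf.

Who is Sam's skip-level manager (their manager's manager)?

Faris

Sam reports to Willa, and Willa reports to Faris. So Sam's skip-level manager is Faris.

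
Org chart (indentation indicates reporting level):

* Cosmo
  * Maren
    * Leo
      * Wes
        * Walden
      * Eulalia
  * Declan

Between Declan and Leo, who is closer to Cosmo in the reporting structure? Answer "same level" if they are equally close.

Declan

Declan is 1 level below Cosmo; Leo is 2. Declan is higher.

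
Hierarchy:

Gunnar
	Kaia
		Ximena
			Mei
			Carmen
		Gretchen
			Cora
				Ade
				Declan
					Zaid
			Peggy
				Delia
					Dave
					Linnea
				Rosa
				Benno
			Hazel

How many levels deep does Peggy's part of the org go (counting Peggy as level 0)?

The longest chain under Peggy runs Peggy → Delia → Linnea, which is 2 levels below Peggy.

2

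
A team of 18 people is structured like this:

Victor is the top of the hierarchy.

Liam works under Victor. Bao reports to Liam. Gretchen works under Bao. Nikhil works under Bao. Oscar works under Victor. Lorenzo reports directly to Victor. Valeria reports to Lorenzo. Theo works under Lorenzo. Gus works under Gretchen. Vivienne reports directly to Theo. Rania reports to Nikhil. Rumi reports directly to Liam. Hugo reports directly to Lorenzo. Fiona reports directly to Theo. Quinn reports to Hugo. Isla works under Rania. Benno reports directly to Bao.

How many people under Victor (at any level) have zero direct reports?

The people in Victor's organization with no one reporting to them are Quinn, Fiona, Vivienne, Valeria, Oscar, Rumi, Benno, Isla, Gus. That is 9.

9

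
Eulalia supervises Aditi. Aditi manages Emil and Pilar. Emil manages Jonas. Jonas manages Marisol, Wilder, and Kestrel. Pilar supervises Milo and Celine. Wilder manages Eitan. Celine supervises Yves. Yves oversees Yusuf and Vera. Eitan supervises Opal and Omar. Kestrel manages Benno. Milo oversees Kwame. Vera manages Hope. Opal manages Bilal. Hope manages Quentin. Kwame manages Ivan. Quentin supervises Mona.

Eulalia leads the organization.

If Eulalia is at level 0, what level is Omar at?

6

Chain from Omar up to Eulalia: Omar → Eitan → Wilder → Jonas → Emil → Aditi → Eulalia. That is 6 steps up, so Omar is 6 levels below Eulalia.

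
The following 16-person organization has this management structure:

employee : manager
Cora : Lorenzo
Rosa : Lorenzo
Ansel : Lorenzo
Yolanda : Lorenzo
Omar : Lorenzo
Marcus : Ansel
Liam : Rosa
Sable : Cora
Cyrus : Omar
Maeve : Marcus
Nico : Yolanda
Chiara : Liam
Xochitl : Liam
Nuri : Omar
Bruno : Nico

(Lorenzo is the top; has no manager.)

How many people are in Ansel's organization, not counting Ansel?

2

Ansel directly manages Marcus. Under Marcus: Maeve (1). That's 2 in total.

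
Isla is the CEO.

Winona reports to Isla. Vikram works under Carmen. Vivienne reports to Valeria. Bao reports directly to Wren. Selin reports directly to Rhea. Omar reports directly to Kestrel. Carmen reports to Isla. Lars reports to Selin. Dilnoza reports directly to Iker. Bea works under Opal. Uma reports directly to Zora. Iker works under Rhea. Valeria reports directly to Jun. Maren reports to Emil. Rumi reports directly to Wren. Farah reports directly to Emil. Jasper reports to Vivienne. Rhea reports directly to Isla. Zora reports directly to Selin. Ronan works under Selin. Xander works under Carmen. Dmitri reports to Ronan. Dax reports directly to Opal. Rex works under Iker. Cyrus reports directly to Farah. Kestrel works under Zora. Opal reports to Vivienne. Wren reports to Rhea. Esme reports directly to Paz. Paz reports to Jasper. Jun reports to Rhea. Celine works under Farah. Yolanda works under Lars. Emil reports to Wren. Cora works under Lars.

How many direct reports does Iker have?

2

Iker directly manages Rex, Dilnoza. That is 2 direct reports.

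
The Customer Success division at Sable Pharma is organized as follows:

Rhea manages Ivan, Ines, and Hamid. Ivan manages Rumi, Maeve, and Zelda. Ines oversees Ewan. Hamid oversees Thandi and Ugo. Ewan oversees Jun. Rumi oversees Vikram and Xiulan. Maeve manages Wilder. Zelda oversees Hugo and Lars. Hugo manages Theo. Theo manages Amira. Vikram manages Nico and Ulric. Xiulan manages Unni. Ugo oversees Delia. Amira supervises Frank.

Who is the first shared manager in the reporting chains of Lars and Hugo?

Lars's chain of managers is Zelda, Ivan, Rhea. Hugo's chain of managers is Zelda, Ivan, Rhea. The first manager that appears in both chains is Zelda.

Zelda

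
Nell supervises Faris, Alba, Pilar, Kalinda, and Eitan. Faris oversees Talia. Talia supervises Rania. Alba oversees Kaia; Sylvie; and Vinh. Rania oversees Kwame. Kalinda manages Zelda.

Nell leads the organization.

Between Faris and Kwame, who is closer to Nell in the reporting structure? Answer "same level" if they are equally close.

Faris is 1 level below Nell; Kwame is 4. Faris is higher.

Faris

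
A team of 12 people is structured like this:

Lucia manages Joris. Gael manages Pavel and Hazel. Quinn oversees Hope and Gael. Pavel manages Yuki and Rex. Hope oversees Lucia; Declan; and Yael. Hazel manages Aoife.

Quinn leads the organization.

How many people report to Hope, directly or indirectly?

Hope directly manages Lucia, Declan, Yael. Under Lucia: Joris (1). Declan has no reports. Yael has no reports. So Hope's organization is 3 direct reports plus everyone under them: 2 + 1 + 1 = 4.

4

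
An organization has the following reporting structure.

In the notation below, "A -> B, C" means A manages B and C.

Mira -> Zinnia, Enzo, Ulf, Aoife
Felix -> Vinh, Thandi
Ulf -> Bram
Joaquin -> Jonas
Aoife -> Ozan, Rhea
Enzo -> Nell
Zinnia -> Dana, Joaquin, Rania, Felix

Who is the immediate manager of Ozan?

Ozan reports directly to Aoife.

Aoife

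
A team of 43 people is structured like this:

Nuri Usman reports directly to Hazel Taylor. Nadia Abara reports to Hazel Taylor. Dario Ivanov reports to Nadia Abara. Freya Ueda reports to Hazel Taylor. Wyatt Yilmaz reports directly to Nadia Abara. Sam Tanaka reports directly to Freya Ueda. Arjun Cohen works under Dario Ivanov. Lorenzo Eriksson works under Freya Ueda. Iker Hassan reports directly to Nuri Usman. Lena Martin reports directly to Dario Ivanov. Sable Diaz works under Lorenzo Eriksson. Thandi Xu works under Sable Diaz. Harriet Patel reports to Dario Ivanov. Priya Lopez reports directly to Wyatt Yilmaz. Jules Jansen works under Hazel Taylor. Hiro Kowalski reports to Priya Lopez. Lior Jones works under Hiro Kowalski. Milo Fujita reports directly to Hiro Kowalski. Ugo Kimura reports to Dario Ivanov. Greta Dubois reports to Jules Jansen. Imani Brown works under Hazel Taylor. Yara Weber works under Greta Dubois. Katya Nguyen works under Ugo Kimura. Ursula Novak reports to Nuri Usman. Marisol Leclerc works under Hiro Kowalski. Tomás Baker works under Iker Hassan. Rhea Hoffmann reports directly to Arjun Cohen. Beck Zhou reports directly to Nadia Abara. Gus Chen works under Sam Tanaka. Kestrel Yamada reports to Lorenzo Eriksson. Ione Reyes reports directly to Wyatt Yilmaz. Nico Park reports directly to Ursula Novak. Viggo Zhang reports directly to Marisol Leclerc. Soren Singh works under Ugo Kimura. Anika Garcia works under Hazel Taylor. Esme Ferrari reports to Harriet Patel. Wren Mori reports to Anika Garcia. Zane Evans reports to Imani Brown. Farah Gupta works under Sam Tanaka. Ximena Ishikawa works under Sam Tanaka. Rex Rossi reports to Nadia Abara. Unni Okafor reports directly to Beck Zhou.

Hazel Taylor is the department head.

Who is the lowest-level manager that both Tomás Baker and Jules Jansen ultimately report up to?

Tomás Baker's chain of managers is Iker Hassan, Nuri Usman, Hazel Taylor. Jules Jansen's chain of managers is Hazel Taylor. The first manager that appears in both chains is Hazel Taylor.

Hazel Taylor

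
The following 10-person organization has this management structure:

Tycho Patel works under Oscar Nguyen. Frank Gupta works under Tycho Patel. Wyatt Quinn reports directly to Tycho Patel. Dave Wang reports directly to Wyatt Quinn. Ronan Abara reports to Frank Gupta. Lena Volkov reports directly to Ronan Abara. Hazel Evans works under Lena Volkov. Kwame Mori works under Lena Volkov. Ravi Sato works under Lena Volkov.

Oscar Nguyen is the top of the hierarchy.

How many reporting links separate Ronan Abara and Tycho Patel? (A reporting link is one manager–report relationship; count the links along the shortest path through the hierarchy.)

2

Ronan Abara is in Tycho Patel's organization: the chain from Ronan Abara up to Tycho Patel is Ronan Abara → Frank Gupta → Tycho Patel, which is 2 links.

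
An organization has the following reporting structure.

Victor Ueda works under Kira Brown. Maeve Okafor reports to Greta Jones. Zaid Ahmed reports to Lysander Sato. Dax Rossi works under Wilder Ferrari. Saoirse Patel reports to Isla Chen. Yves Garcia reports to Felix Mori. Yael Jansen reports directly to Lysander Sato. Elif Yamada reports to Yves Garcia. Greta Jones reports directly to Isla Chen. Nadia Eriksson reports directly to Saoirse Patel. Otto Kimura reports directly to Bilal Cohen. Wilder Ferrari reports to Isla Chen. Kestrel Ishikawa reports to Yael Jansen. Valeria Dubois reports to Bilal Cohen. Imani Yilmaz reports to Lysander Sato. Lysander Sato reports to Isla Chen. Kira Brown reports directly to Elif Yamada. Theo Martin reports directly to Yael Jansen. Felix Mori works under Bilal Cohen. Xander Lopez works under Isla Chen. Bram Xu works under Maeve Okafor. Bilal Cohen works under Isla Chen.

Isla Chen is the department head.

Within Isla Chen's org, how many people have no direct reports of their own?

The people in Isla Chen's organization with no one reporting to them are Xander Lopez, Nadia Eriksson, Bram Xu, Dax Rossi, Valeria Dubois, Otto Kimura, Victor Ueda, Zaid Ahmed, Theo Martin, Kestrel Ishikawa, Imani Yilmaz. That is 11.

11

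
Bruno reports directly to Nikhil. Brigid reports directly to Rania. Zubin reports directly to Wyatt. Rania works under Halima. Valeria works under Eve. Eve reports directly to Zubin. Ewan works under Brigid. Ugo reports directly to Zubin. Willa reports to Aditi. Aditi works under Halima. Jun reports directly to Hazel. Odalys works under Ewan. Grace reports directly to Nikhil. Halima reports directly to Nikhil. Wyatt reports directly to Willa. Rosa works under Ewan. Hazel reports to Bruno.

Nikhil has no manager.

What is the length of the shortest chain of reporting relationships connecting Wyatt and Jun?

Wyatt is 4 levels below Nikhil, and Jun is 3 levels below Nikhil (their lowest common manager). The shortest path runs up from Wyatt to Nikhil and back down to Jun: 4 + 3 = 7 links.

7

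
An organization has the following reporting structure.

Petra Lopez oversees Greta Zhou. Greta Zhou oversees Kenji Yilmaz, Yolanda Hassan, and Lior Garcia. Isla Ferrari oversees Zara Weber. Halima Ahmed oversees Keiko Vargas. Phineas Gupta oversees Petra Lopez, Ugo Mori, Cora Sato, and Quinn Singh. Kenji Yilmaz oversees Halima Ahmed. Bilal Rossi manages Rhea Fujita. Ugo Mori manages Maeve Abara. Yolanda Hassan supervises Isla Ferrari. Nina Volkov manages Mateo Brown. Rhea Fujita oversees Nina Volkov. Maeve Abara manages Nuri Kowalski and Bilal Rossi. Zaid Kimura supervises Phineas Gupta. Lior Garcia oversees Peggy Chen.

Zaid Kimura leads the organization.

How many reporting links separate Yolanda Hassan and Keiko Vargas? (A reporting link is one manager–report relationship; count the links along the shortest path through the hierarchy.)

Yolanda Hassan is 1 level below Greta Zhou, and Keiko Vargas is 3 levels below Greta Zhou (their lowest common manager). The shortest path runs up from Yolanda Hassan to Greta Zhou and back down to Keiko Vargas: 1 + 3 = 4 links.

4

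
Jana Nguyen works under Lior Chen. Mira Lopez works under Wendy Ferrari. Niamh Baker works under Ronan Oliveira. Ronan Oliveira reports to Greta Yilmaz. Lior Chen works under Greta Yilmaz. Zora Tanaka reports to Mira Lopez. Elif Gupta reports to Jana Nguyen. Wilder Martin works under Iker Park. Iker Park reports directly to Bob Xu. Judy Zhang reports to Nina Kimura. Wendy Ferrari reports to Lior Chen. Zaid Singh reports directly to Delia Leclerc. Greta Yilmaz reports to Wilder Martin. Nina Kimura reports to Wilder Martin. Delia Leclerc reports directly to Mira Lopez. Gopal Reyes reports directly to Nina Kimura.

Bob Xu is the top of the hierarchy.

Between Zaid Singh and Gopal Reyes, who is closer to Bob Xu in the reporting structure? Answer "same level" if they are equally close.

Gopal Reyes

Zaid Singh is 8 levels below Bob Xu; Gopal Reyes is 4. Gopal Reyes is higher.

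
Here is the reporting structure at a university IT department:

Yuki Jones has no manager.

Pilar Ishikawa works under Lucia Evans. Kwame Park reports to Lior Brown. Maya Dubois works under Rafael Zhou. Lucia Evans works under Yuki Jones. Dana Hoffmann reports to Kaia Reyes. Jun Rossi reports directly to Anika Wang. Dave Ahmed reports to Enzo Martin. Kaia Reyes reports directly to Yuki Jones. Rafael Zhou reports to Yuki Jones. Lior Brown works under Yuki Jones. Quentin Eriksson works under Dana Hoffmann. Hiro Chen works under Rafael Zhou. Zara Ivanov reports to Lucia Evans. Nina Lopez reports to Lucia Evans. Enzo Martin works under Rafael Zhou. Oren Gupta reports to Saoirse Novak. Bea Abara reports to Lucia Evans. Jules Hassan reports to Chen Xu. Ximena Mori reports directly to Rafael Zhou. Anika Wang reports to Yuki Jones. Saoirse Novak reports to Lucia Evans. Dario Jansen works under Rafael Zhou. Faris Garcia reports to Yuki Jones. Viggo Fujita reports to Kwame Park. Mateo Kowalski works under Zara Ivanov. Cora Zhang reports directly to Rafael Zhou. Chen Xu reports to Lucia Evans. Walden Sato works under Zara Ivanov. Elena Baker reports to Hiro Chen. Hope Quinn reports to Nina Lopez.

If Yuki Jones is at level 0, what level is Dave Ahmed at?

Chain from Dave Ahmed up to Yuki Jones: Dave Ahmed → Enzo Martin → Rafael Zhou → Yuki Jones. That is 3 steps up, so Dave Ahmed is 3 levels below Yuki Jones.

3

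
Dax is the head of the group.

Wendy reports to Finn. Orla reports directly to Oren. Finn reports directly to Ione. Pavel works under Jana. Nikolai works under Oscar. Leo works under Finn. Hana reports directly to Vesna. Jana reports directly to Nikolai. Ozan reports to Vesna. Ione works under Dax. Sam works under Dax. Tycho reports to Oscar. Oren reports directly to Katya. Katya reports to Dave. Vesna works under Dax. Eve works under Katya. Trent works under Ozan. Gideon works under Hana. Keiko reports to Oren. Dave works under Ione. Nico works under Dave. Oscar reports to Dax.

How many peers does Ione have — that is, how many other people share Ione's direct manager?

Ione reports to Dax. Dax's other direct reports are Oscar, Vesna, Sam — 3 peers.

3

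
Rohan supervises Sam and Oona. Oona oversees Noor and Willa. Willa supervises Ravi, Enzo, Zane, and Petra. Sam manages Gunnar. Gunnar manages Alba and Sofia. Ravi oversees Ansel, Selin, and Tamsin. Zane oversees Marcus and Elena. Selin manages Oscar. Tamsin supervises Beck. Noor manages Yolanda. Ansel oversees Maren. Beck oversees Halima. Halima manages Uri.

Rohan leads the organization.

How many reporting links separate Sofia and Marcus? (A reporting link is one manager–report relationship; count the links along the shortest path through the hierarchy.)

Sofia is 3 levels below Rohan, and Marcus is 4 levels below Rohan (their lowest common manager). The shortest path runs up from Sofia to Rohan and back down to Marcus: 3 + 4 = 7 links.

7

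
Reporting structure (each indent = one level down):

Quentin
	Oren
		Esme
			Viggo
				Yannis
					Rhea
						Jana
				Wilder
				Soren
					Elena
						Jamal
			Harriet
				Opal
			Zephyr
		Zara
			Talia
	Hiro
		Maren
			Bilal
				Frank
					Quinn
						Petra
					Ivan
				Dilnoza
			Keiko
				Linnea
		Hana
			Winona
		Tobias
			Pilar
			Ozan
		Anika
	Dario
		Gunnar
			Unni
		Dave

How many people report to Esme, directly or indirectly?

Esme directly manages Viggo, Harriet, Zephyr. Under Viggo: Soren, Elena, Jamal, Wilder, Yannis, Rhea, Jana (7). Under Harriet: Opal (1). Zephyr has no reports. So Esme's organization is 3 direct reports plus everyone under them: 8 + 2 + 1 = 11.

11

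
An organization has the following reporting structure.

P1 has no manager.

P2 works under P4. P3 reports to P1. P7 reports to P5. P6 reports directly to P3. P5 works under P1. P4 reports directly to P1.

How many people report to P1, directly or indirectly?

6

P1 directly manages P3, P5, P4. Under P3: P6 (1). Under P5: P7 (1). Under P4: P2 (1). So P1's organization is 3 direct reports plus everyone under them: 2 + 2 + 2 = 6.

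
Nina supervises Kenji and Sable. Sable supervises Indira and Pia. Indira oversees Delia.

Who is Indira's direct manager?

Sable

Indira reports directly to Sable.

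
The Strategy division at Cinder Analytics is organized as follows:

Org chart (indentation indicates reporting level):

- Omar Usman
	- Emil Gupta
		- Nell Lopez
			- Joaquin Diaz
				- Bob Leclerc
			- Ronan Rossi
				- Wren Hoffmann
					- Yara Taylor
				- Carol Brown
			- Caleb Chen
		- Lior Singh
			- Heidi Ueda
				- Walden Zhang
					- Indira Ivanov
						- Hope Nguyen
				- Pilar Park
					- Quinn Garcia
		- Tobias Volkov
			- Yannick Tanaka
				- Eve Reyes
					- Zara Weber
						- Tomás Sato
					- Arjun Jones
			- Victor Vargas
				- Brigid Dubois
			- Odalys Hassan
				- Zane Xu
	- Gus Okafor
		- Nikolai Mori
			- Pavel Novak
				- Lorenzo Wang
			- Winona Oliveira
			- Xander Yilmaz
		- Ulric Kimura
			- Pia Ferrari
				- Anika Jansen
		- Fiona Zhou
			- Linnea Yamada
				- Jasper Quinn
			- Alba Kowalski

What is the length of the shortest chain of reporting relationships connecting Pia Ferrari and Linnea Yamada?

4

Pia Ferrari is 2 levels below Gus Okafor, and Linnea Yamada is 2 levels below Gus Okafor (their lowest common manager). The shortest path runs up from Pia Ferrari to Gus Okafor and back down to Linnea Yamada: 2 + 2 = 4 links.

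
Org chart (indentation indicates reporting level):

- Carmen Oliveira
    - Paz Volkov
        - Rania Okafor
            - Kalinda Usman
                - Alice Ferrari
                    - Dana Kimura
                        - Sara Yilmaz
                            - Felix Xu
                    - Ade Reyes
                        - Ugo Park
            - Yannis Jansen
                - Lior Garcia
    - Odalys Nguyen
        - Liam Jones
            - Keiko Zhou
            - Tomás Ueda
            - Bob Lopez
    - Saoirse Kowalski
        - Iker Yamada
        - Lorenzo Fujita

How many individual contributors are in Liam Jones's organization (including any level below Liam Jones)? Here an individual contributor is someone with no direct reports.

The people in Liam Jones's organization with no one reporting to them are Bob Lopez, Tomás Ueda, Keiko Zhou. That is 3.

3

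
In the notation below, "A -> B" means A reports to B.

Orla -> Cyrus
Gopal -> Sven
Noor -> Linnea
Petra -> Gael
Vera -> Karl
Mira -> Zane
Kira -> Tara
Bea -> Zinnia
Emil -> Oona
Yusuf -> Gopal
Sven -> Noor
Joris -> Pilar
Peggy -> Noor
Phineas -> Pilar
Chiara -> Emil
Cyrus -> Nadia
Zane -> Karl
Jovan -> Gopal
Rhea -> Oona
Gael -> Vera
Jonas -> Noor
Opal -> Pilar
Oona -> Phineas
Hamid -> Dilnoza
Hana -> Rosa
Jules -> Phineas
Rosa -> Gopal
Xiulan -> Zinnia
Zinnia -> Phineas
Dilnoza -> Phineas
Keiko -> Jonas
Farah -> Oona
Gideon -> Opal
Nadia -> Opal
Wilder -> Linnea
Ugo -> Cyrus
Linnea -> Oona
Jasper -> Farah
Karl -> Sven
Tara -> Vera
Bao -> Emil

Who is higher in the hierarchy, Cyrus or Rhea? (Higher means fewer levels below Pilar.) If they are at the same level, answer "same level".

same level

Both Cyrus and Rhea are 3 levels below Pilar.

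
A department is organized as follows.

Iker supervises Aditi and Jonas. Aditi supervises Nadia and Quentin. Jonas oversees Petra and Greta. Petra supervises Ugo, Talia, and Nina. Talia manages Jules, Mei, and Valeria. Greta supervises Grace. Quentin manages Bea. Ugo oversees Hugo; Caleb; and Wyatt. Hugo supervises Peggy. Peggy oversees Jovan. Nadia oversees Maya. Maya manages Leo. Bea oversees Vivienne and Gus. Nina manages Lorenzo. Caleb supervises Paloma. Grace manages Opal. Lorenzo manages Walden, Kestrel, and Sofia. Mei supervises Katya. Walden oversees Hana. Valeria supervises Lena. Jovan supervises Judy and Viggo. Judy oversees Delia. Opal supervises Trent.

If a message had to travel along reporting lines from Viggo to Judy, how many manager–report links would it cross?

2

Viggo is 1 level below Jovan, and Judy is 1 level below Jovan (their lowest common manager). The shortest path runs up from Viggo to Jovan and back down to Judy: 1 + 1 = 2 links.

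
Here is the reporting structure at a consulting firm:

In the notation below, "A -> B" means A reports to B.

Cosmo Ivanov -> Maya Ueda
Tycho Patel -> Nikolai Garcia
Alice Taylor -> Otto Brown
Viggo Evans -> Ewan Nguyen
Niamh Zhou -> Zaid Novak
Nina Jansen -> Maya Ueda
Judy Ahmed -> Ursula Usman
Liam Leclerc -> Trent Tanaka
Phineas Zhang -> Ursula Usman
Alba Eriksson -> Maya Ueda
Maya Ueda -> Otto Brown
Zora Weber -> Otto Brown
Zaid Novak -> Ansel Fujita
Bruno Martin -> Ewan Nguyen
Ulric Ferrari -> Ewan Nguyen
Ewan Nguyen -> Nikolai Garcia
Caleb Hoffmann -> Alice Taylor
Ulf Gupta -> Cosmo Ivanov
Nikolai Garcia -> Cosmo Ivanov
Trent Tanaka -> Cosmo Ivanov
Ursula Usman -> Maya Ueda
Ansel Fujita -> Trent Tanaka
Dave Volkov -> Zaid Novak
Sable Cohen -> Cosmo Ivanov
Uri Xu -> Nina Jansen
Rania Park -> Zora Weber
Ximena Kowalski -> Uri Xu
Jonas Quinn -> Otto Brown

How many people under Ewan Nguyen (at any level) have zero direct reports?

3

The people in Ewan Nguyen's organization with no one reporting to them are Ulric Ferrari, Bruno Martin, Viggo Evans. That is 3.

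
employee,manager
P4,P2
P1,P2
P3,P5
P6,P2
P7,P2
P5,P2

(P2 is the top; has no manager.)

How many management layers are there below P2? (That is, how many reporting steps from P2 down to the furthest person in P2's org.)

2

The longest chain under P2 runs P2 → P5 → P3, which is 2 levels below P2.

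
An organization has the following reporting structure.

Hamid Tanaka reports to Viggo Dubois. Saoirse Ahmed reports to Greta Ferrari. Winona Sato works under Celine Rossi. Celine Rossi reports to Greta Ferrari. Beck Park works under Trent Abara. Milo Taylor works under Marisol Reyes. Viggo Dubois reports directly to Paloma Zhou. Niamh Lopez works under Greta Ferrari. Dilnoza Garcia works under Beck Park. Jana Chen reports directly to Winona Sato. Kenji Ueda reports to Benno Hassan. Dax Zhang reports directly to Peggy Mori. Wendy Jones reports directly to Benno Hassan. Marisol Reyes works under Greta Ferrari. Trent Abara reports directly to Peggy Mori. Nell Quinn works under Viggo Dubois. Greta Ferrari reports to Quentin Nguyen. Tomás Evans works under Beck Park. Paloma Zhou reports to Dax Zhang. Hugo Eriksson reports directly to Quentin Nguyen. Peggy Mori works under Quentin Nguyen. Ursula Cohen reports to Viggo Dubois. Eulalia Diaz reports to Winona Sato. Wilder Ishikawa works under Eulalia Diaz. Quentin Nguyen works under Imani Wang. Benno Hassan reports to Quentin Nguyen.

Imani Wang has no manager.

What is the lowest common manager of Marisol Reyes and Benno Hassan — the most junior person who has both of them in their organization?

Quentin Nguyen

Marisol Reyes's chain of managers is Greta Ferrari, Quentin Nguyen, Imani Wang. Benno Hassan's chain of managers is Quentin Nguyen, Imani Wang. The first manager that appears in both chains is Quentin Nguyen.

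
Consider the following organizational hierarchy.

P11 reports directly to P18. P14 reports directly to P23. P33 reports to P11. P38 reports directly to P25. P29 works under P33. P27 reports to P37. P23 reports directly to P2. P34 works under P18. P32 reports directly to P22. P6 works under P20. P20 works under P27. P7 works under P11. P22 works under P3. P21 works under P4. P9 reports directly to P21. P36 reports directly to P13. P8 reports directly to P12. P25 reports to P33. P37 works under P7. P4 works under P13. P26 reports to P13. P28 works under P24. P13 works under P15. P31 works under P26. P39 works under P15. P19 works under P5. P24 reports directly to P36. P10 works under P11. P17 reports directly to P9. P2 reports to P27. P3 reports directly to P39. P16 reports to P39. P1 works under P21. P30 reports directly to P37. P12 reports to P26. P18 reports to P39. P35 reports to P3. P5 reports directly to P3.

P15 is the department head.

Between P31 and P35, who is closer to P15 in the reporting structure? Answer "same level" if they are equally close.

Both P31 and P35 are 3 levels below P15.

same level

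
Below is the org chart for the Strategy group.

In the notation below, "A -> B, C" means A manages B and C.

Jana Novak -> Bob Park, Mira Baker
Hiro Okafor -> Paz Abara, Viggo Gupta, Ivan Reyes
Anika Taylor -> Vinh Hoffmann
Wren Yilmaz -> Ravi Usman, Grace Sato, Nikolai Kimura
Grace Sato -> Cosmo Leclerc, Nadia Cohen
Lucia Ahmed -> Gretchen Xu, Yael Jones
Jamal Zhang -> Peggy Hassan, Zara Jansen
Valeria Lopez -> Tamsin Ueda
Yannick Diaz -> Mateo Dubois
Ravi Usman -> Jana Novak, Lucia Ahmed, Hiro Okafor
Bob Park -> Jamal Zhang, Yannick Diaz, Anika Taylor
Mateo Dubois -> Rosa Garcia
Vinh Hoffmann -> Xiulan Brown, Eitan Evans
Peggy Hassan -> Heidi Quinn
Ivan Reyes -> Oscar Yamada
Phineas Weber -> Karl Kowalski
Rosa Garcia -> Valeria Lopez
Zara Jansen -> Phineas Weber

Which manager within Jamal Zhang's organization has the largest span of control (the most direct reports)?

Jamal Zhang

Direct-report counts within Jamal Zhang's organization: Jamal Zhang has 2; Zara Jansen has 1; Phineas Weber has 1; Peggy Hassan has 1. The largest is 2, held by Jamal Zhang.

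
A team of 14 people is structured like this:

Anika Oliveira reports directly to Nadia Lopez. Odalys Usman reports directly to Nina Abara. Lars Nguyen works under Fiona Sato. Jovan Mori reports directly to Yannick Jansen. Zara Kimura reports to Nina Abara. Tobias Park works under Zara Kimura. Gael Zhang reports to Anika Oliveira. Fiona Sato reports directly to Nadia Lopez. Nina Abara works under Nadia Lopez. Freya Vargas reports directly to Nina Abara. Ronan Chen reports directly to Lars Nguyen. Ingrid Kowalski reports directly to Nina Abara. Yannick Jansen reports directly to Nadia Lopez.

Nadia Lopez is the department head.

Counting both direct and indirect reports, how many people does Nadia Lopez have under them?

Nadia Lopez directly manages Nina Abara, Fiona Sato, Anika Oliveira, Yannick Jansen. Under Nina Abara: Ingrid Kowalski, Zara Kimura, Tobias Park, Freya Vargas, Odalys Usman (5). Under Fiona Sato: Lars Nguyen, Ronan Chen (2). Under Anika Oliveira: Gael Zhang (1). Under Yannick Jansen: Jovan Mori (1). So Nadia Lopez's organization is 4 direct reports plus everyone under them: 6 + 3 + 2 + 2 = 13.

13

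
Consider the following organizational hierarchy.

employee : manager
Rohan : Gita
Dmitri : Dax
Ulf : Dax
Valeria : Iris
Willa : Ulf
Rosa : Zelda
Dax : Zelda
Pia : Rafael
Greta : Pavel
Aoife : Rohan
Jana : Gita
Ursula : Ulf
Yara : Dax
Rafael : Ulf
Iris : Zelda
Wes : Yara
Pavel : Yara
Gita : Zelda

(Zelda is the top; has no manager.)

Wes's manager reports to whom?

Wes reports to Yara, and Yara reports to Dax. So Wes's skip-level manager is Dax.

Dax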